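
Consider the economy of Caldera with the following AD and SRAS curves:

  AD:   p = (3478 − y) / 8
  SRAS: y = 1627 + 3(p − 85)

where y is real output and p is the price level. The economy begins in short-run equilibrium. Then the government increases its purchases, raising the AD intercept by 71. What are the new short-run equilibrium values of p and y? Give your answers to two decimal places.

This is a positive demand shock: AD shifts right.
New AD: y = 3549 − 8p.
SRAS can be written y = 1372 + 3p.
Set AD = SRAS: 3549 − 8p = 1372 + 3p, so 2177 = 11p and p = 197.91.
Substituting into AD, y = 1965.73.

p = 197.91, y = 1965.73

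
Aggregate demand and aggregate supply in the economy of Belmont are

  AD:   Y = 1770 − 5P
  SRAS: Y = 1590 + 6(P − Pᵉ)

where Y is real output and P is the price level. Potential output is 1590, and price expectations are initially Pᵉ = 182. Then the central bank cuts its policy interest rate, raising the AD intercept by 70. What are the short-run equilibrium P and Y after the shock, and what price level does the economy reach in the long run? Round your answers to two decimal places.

Short run: P = 122.00, Y = 1230.00. Long run: P = 50.00.

AD shifts right: new AD is Y = 1840 − 5P. With Pᵉ = 182, SRAS is Y = 498 + 6P.
Short run: 1840 − 5P = 498 + 6P gives 1342 = 11P, so P = 122.00 and Y = 1840 − 5P = 1230.00.
Y = 1230.00 is below potential 1590; expectations adjust and SRAS shifts right until Y = 1590.
Long run: on the new AD curve, 1590 = 1840 − 5P gives P = 50.00.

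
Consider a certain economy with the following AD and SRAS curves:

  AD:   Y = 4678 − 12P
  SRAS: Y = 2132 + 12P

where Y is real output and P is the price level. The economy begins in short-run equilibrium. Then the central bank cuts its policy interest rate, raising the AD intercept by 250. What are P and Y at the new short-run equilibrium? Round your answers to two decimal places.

P = 116.50, Y = 3530.00

This is a positive demand shock: AD shifts right.
New AD: Y = 4928 − 12P.
Set AD = SRAS: 4928 − 12P = 2132 + 12P, so 2796 = 24P and P = 116.50.
Substituting into AD, Y = 3530.00.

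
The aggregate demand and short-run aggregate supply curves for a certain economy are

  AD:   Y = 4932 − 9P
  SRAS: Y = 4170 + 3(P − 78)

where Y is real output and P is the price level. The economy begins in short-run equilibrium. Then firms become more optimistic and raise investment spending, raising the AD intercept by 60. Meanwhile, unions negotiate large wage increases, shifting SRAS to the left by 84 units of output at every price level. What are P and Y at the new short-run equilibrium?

P = 95, Y = 4137

After both shocks: AD is Y = 4992 − 9P and SRAS is Y = 3852 + 3P.
Setting them equal: 1140 = 12P, so P = 95.
Y = 4992 − 9·95 = 4137.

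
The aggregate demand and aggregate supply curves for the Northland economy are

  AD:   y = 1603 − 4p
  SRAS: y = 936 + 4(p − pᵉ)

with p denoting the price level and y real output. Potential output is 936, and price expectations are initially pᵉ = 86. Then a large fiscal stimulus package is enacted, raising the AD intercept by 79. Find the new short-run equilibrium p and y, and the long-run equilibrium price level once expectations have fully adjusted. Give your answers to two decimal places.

AD shifts right: new AD is y = 1682 − 4p. With pᵉ = 86, SRAS is y = 592 + 4p.
Short run: 1682 − 4p = 592 + 4p gives 1090 = 8p, so p = 136.25 and y = 1682 − 4p = 1137.00.
y = 1137.00 is above potential 936; expectations adjust and SRAS shifts left until y = 936.
Long run: on the new AD curve, 936 = 1682 − 4p gives p = 186.50.

Short run: p = 136.25, y = 1137.00. Long run: p = 186.50.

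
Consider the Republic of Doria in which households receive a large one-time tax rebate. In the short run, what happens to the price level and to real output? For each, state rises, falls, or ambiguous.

Price level: rises; output: rises

This is a positive demand shock: AD shifts right.
Moving along the upward-sloping SRAS curve, P rises and Y rises.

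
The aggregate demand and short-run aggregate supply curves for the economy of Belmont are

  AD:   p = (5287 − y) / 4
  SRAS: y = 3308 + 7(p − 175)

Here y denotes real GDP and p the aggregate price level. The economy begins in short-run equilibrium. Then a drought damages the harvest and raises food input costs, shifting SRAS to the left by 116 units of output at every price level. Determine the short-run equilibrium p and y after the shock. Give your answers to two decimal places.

This is a negative supply shock: SRAS shifts left.
New SRAS: y = 1967 + 7p.
Set AD = SRAS: 5287 − 4p = 1967 + 7p, so 3320 = 11p and p = 301.82.
Substituting into AD, y = 4079.73.

p = 301.82, y = 4079.73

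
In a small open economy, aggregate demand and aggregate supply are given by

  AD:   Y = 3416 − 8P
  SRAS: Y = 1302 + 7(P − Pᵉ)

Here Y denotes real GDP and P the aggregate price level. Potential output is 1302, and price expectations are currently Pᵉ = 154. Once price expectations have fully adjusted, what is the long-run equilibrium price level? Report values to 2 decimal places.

Long-run P = 264.25

Short run: with Pᵉ = 154, SRAS is Y = 224 + 7P. Setting AD = SRAS gives 3192 = 15P, so P = 212.80 and Y = 3416 − 8P = 1713.60.
Output 1713.60 is above potential 1302, so over time expected prices rise and SRAS shifts left until Y returns to 1302.
Long run: Y = 1302 on the AD curve gives 1302 = 3416 − 8P, so P = 264.25.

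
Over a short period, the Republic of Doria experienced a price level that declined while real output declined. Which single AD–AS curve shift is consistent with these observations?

AD shifted left

P fell and Y fell. An AD shift moves P and Y in the same direction; an SRAS shift moves them in opposite directions.
Here P and Y moved in the same direction, so the AD curve shifted.
Since Y fell, AD shifted left.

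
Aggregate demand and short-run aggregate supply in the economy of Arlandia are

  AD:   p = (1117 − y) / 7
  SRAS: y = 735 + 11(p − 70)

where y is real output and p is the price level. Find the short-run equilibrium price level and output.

p = 64, y = 669

Write SRAS as y = 735 + 11p − 770 = 11p − 35.
Rearrange AD to y = 1117 − 7p.
Set AD = SRAS: 1117 − 7p = 11p − 35, so 1152 = 18p and p = 64.
Then y = 1117 − 7·64 = 669.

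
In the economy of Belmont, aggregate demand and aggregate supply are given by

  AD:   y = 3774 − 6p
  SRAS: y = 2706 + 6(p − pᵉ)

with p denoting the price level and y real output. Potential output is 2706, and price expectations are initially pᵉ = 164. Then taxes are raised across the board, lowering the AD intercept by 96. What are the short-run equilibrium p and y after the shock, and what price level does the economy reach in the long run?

Short run: p = 163, y = 2700. Long run: p = 162.

AD shifts left: new AD is y = 3678 − 6p. With pᵉ = 164, SRAS is y = 1722 + 6p.
Short run: 3678 − 6p = 1722 + 6p gives 1956 = 12p, so p = 163 and y = 3678 − 6·163 = 2700.
y = 2700 is below potential 2706; expectations adjust and SRAS shifts right until y = 2706.
Long run: on the new AD curve, 2706 = 3678 − 6p gives p = 162.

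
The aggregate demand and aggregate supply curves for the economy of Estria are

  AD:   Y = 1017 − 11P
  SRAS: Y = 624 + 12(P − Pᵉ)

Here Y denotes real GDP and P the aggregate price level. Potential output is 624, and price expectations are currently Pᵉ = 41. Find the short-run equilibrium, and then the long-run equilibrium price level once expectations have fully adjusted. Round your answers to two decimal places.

Short run: P = 38.48, Y = 593.74. Long run: P = 35.73.

Short run: with Pᵉ = 41, SRAS is Y = 132 + 12P. Setting AD = SRAS gives 885 = 23P, so P = 38.48 and Y = 1017 − 11P = 593.74.
Output 593.74 is below potential 624, so over time expected prices fall and SRAS shifts right until Y returns to 624.
Long run: Y = 624 on the AD curve gives 624 = 1017 − 11P, so P = 35.73.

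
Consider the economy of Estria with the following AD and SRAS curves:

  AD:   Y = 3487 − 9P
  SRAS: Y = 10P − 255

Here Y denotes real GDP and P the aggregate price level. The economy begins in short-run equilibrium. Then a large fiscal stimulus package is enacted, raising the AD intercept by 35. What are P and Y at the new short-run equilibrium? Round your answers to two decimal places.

This is a positive demand shock: AD shifts right.
New AD: Y = 3522 − 9P.
Set AD = SRAS: 3522 − 9P = 10P − 255, so 3777 = 19P and P = 198.79.
Substituting into AD, Y = 1732.89.

P = 198.79, Y = 1732.89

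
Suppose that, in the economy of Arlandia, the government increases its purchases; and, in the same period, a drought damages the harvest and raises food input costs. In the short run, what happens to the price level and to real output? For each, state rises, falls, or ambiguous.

The first event is a positive demand shock: AD shifts right, which by itself pushes P up and Y up.
The second is an adverse supply shock: SRAS shifts left, which by itself pushes P up and Y down.
Both shocks push P up, so P rises. The two shocks push Y in opposite directions, so the effect on Y is ambiguous.

Price level: rises; output: ambiguous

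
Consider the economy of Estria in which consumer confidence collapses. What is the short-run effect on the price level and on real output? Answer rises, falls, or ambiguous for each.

This is a negative demand shock: AD shifts left.
Moving along the upward-sloping SRAS curve, P falls and Y falls.

Price level: falls; output: falls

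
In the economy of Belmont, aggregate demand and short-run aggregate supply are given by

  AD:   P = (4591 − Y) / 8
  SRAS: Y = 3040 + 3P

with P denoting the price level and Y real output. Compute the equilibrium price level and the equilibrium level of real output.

Rearrange AD to Y = 4591 − 8P.
Set AD = SRAS: 4591 − 8P = 3040 + 3P, so 1551 = 11P and P = 141.
Then Y = 4591 − 8·141 = 3463.

P = 141, Y = 3463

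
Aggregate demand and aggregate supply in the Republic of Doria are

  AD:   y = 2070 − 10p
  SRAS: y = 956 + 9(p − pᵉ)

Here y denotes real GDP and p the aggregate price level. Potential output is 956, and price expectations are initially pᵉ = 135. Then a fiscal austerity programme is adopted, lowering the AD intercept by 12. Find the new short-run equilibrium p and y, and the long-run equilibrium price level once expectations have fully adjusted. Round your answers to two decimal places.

AD shifts left: new AD is y = 2058 − 10p. With pᵉ = 135, SRAS is y = 9p − 259.
Short run: 2058 − 10p = 9p − 259 gives 2317 = 19p, so p = 121.95 and y = 2058 − 10p = 838.53.
y = 838.53 is below potential 956; expectations adjust and SRAS shifts right until y = 956.
Long run: on the new AD curve, 956 = 2058 − 10p gives p = 110.20.

Short run: p = 121.95, y = 838.53. Long run: p = 110.20.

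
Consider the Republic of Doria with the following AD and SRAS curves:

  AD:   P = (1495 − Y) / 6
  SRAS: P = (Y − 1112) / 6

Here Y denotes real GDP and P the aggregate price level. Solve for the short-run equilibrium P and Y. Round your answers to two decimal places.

P = 31.92, Y = 1303.50

Rearrange AD to Y = 1495 − 6P.
Rearrange SRAS to Y = 1112 + 6P.
Set AD = SRAS: 1495 − 6P = 1112 + 6P, so 383 = 12P and P = 31.92.
Substituting into AD, Y = 1495 − 6P = 1303.50.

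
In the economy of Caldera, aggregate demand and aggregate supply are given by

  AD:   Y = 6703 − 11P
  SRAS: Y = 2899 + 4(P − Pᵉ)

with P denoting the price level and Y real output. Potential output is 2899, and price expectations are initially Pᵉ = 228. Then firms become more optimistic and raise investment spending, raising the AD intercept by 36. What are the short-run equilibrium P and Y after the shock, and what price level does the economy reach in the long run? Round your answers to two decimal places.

Short run: P = 316.80, Y = 3254.20. Long run: P = 349.09.

AD shifts right: new AD is Y = 6739 − 11P. With Pᵉ = 228, SRAS is Y = 1987 + 4P.
Short run: 6739 − 11P = 1987 + 4P gives 4752 = 15P, so P = 316.80 and Y = 6739 − 11P = 3254.20.
Y = 3254.20 is above potential 2899; expectations adjust and SRAS shifts left until Y = 2899.
Long run: on the new AD curve, 2899 = 6739 − 11P gives P = 349.09.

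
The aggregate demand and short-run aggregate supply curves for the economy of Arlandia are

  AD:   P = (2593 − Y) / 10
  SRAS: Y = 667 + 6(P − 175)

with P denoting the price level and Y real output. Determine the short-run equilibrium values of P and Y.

Write SRAS as Y = 667 + 6P − 1050 = 6P − 383.
Rearrange AD to Y = 2593 − 10P.
Set AD = SRAS: 2593 − 10P = 6P − 383, so 2976 = 16P and P = 186.
Then Y = 2593 − 10·186 = 733.

P = 186, Y = 733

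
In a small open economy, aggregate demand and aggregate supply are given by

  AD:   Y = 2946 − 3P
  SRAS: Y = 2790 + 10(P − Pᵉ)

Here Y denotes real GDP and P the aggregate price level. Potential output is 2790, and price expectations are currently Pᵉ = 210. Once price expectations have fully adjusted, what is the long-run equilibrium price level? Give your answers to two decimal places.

Short run: with Pᵉ = 210, SRAS is Y = 690 + 10P. Setting AD = SRAS gives 2256 = 13P, so P = 173.54 and Y = 2946 − 3P = 2425.38.
Output 2425.38 is below potential 2790, so over time expected prices fall and SRAS shifts right until Y returns to 2790.
Long run: Y = 2790 on the AD curve gives 2790 = 2946 − 3P, so P = 52.00.

Long-run P = 52.00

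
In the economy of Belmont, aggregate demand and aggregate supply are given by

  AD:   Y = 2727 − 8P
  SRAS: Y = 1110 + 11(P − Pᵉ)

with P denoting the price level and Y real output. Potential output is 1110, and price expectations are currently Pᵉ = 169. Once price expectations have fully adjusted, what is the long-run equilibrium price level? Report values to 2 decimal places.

Long-run P = 202.13

Short run: with Pᵉ = 169, SRAS is Y = 11P − 749. Setting AD = SRAS gives 3476 = 19P, so P = 182.95 and Y = 2727 − 8P = 1263.42.
Output 1263.42 is above potential 1110, so over time expected prices rise and SRAS shifts left until Y returns to 1110.
Long run: Y = 1110 on the AD curve gives 1110 = 2727 − 8P, so P = 202.13.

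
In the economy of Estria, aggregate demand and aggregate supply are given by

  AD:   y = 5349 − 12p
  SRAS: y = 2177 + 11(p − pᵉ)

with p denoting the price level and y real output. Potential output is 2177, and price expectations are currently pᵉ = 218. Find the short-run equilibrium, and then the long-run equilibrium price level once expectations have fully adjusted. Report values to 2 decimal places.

Short run: p = 242.17, y = 2442.91. Long run: p = 264.33.

Short run: with pᵉ = 218, SRAS is y = 11p − 221. Setting AD = SRAS gives 5570 = 23p, so p = 242.17 and y = 5349 − 12p = 2442.91.
Output 2442.91 is above potential 2177, so over time expected prices rise and SRAS shifts left until y returns to 2177.
Long run: y = 2177 on the AD curve gives 2177 = 5349 − 12p, so p = 264.33.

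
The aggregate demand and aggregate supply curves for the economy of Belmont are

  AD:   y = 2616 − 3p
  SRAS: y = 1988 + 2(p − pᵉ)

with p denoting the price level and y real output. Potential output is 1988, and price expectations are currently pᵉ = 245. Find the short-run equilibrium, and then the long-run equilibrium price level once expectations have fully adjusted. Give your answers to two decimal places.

Short run: p = 223.60, y = 1945.20. Long run: p = 209.33.

Short run: with pᵉ = 245, SRAS is y = 1498 + 2p. Setting AD = SRAS gives 1118 = 5p, so p = 223.60 and y = 2616 − 3p = 1945.20.
Output 1945.20 is below potential 1988, so over time expected prices fall and SRAS shifts right until y returns to 1988.
Long run: y = 1988 on the AD curve gives 1988 = 2616 − 3p, so p = 209.33.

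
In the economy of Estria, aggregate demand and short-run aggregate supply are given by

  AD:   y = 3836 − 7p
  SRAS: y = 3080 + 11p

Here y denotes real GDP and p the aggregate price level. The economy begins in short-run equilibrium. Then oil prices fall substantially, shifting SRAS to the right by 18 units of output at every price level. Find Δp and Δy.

Δp = -1, Δy = +7

This is a positive supply shock: SRAS shifts right.
New SRAS: y = 3098 + 11p.
Set AD = SRAS: 3836 − 7p = 3098 + 11p, so 738 = 18p and p = 41.
y = 3836 − 7·41 = 3549.
Initially p = 42, y = 3542, so Δp = -1 and Δy = +7.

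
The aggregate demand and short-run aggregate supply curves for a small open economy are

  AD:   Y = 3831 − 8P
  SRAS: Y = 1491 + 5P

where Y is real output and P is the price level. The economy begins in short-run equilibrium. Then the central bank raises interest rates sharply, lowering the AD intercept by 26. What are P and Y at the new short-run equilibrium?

This is a negative demand shock: AD shifts left.
New AD: Y = 3805 − 8P.
Set AD = SRAS: 3805 − 8P = 1491 + 5P, so 2314 = 13P and P = 178.
Y = 3805 − 8·178 = 2381.

P = 178, Y = 2381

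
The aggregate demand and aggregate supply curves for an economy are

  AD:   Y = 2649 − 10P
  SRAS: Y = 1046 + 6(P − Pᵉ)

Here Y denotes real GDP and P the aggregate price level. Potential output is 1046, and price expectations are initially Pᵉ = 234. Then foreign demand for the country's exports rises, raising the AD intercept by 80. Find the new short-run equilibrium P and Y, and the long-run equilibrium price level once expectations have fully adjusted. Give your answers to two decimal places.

Short run: P = 192.94, Y = 799.63. Long run: P = 168.30.

AD shifts right: new AD is Y = 2729 − 10P. With Pᵉ = 234, SRAS is Y = 6P − 358.
Short run: 2729 − 10P = 6P − 358 gives 3087 = 16P, so P = 192.94 and Y = 2729 − 10P = 799.63.
Y = 799.63 is below potential 1046; expectations adjust and SRAS shifts right until Y = 1046.
Long run: on the new AD curve, 1046 = 2729 − 10P gives P = 168.30.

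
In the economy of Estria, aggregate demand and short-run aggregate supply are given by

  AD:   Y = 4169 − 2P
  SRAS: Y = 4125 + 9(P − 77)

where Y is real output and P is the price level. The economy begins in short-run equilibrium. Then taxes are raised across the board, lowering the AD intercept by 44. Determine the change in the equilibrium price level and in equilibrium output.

This is a negative demand shock: AD shifts left.
New AD: Y = 4125 − 2P.
SRAS can be written Y = 3432 + 9P.
Set AD = SRAS: 4125 − 2P = 3432 + 9P, so 693 = 11P and P = 63.
Y = 4125 − 2·63 = 3999.
Initially P = 67, Y = 4035, so ΔP = -4 and ΔY = -36.

ΔP = -4, ΔY = -36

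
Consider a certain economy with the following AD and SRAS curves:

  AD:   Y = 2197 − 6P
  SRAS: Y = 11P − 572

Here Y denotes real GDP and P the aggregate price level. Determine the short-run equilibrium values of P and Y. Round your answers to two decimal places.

Set AD = SRAS: 2197 − 6P = 11P − 572, so 2769 = 17P and P = 162.88.
Substituting into AD, Y = 2197 − 6P = 1219.71.

P = 162.88, Y = 1219.71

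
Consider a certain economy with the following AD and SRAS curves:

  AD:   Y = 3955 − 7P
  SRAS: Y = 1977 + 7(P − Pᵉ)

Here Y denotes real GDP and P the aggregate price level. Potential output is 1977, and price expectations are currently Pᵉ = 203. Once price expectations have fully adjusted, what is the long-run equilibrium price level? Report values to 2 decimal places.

Short run: with Pᵉ = 203, SRAS is Y = 556 + 7P. Setting AD = SRAS gives 3399 = 14P, so P = 242.79 and Y = 3955 − 7P = 2255.50.
Output 2255.50 is above potential 1977, so over time expected prices rise and SRAS shifts left until Y returns to 1977.
Long run: Y = 1977 on the AD curve gives 1977 = 3955 − 7P, so P = 282.57.

Long-run P = 282.57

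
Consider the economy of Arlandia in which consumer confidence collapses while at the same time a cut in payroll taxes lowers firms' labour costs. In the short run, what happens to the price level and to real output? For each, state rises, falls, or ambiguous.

Price level: falls; output: ambiguous

The first event is a negative demand shock: AD shifts left, which by itself pushes P down and Y down.
The second is a favourable supply shock: SRAS shifts right, which by itself pushes P down and Y up.
Both shocks push P down, so P falls. The two shocks push Y in opposite directions, so the effect on Y is ambiguous.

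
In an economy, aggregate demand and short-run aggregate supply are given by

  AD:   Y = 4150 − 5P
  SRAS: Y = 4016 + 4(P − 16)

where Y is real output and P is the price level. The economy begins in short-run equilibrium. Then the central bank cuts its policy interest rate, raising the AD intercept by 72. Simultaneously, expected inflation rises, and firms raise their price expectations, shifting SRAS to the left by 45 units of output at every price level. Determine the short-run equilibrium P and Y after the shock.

P = 35, Y = 4047

After both shocks: AD is Y = 4222 − 5P and SRAS is Y = 3907 + 4P.
Setting them equal: 315 = 9P, so P = 35.
Y = 4222 − 5·35 = 4047.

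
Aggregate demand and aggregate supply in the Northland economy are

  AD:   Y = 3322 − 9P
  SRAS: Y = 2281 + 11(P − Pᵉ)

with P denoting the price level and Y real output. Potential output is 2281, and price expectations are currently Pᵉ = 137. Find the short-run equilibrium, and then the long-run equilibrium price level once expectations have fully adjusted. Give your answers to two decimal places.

Short run: P = 127.40, Y = 2175.40. Long run: P = 115.67.

Short run: with Pᵉ = 137, SRAS is Y = 774 + 11P. Setting AD = SRAS gives 2548 = 20P, so P = 127.40 and Y = 3322 − 9P = 2175.40.
Output 2175.40 is below potential 2281, so over time expected prices fall and SRAS shifts right until Y returns to 2281.
Long run: Y = 2281 on the AD curve gives 2281 = 3322 − 9P, so P = 115.67.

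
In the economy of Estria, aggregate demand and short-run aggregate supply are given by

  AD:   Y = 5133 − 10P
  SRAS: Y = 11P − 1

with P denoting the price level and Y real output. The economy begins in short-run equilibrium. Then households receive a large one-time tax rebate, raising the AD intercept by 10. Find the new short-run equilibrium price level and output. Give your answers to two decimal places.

P = 244.95, Y = 2693.48

This is a positive demand shock: AD shifts right.
New AD: Y = 5143 − 10P.
Set AD = SRAS: 5143 − 10P = 11P − 1, so 5144 = 21P and P = 244.95.
Substituting into AD, Y = 2693.48.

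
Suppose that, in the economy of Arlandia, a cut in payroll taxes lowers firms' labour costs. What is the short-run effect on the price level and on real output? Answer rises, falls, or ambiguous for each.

This is a favourable supply shock: SRAS shifts right.
Moving along the downward-sloping AD curve, P falls and Y rises.

Price level: falls; output: rises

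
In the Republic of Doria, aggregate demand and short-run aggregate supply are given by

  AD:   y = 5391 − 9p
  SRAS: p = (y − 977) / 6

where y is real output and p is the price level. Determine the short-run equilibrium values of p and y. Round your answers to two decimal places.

p = 294.27, y = 2742.60

Rearrange SRAS to y = 977 + 6p.
Set AD = SRAS: 5391 − 9p = 977 + 6p, so 4414 = 15p and p = 294.27.
Substituting into AD, y = 5391 − 9p = 2742.60.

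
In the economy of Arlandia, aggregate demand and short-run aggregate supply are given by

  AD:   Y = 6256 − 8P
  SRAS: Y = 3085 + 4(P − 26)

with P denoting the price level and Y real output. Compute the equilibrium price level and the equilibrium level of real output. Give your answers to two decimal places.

Write SRAS as Y = 3085 + 4P − 104 = 2981 + 4P.
Set AD = SRAS: 6256 − 8P = 2981 + 4P, so 3275 = 12P and P = 272.92.
Substituting into AD, Y = 6256 − 8P = 4072.67.

P = 272.92, Y = 4072.67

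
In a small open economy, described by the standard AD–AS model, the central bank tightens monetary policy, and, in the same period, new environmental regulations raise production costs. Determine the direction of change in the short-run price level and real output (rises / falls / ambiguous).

Price level: ambiguous; output: falls

The first event is a negative demand shock: AD shifts left, which by itself pushes P down and Y down.
The second is an adverse supply shock: SRAS shifts left, which by itself pushes P up and Y down.
The two shocks push P in opposite directions, so the effect on P is ambiguous. Both shocks push Y down, so Y falls.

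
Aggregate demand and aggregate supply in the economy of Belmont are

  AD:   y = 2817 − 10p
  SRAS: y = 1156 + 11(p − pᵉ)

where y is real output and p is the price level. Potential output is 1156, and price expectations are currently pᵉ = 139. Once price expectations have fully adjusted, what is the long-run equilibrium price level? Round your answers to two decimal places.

Long-run p = 166.10

Short run: with pᵉ = 139, SRAS is y = 11p − 373. Setting AD = SRAS gives 3190 = 21p, so p = 151.90 and y = 2817 − 10p = 1297.95.
Output 1297.95 is above potential 1156, so over time expected prices rise and SRAS shifts left until y returns to 1156.
Long run: y = 1156 on the AD curve gives 1156 = 2817 − 10p, so p = 166.10.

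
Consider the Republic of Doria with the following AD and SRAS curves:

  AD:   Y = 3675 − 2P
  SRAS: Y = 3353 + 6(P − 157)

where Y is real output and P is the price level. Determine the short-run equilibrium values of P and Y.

P = 158, Y = 3359

Write SRAS as Y = 3353 + 6P − 942 = 2411 + 6P.
Set AD = SRAS: 3675 − 2P = 2411 + 6P, so 1264 = 8P and P = 158.
Then Y = 3675 − 2·158 = 3359.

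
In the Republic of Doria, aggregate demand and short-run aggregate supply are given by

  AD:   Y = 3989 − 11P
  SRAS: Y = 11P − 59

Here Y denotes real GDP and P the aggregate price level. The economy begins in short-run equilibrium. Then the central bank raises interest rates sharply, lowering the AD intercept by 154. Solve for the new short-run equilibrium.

P = 177, Y = 1888

This is a negative demand shock: AD shifts left.
New AD: Y = 3835 − 11P.
Set AD = SRAS: 3835 − 11P = 11P − 59, so 3894 = 22P and P = 177.
Y = 3835 − 11·177 = 1888.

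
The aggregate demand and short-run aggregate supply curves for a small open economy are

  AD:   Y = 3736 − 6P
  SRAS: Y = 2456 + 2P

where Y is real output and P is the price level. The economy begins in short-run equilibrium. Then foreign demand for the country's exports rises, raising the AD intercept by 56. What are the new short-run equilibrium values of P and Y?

This is a positive demand shock: AD shifts right.
New AD: Y = 3792 − 6P.
Set AD = SRAS: 3792 − 6P = 2456 + 2P, so 1336 = 8P and P = 167.
Y = 3792 − 6·167 = 2790.

P = 167, Y = 2790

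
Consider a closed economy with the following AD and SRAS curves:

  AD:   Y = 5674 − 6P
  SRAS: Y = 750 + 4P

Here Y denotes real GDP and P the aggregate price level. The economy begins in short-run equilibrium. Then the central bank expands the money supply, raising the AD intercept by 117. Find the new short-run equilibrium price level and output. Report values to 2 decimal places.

This is a positive demand shock: AD shifts right.
New AD: Y = 5791 − 6P.
Set AD = SRAS: 5791 − 6P = 750 + 4P, so 5041 = 10P and P = 504.10.
Substituting into AD, Y = 2766.40.

P = 504.10, Y = 2766.40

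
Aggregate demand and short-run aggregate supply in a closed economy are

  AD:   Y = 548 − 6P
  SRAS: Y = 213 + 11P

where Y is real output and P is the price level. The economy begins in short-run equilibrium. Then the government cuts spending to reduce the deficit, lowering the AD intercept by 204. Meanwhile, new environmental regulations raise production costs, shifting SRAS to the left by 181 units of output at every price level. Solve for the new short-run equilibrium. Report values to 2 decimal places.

After both shocks: AD is Y = 344 − 6P and SRAS is Y = 32 + 11P.
Setting them equal: 312 = 17P, so P = 18.35.
Substituting into AD, Y = 233.88.

P = 18.35, Y = 233.88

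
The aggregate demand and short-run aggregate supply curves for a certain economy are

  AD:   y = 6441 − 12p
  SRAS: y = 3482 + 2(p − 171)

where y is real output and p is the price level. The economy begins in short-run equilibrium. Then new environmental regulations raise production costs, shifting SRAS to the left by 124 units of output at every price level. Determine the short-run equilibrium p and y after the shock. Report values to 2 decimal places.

This is a negative supply shock: SRAS shifts left.
New SRAS: y = 3016 + 2p.
Set AD = SRAS: 6441 − 12p = 3016 + 2p, so 3425 = 14p and p = 244.64.
Substituting into AD, y = 3505.29.

p = 244.64, y = 3505.29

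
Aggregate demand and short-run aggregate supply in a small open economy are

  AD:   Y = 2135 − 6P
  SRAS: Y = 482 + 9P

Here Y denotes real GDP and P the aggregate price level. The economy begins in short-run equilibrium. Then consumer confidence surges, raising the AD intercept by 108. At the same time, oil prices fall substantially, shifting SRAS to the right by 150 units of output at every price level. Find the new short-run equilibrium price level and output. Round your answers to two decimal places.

P = 107.40, Y = 1598.60

After both shocks: AD is Y = 2243 − 6P and SRAS is Y = 632 + 9P.
Setting them equal: 1611 = 15P, so P = 107.40.
Substituting into AD, Y = 1598.60.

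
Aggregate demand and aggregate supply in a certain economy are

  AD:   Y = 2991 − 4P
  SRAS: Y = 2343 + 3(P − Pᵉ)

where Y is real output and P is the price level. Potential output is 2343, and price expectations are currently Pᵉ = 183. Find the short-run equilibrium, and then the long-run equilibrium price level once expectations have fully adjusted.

Short run: P = 171, Y = 2307. Long run: P = 162.

Short run: with Pᵉ = 183, SRAS is Y = 1794 + 3P. Setting AD = SRAS gives 1197 = 7P, so P = 171 and Y = 2991 − 4·171 = 2307.
Output 2307 is below potential 2343, so over time expected prices fall and SRAS shifts right until Y returns to 2343.
Long run: Y = 2343 on the AD curve gives 2343 = 2991 − 4P, so P = 162.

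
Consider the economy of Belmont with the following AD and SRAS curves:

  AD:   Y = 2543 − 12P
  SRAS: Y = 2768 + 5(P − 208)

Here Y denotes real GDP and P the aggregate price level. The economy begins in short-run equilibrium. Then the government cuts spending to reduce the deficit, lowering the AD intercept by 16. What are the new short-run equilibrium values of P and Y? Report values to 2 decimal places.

This is a negative demand shock: AD shifts left.
New AD: Y = 2527 − 12P.
SRAS can be written Y = 1728 + 5P.
Set AD = SRAS: 2527 − 12P = 1728 + 5P, so 799 = 17P and P = 47.00.
Substituting into AD, Y = 1963.00.

P = 47.00, Y = 1963.00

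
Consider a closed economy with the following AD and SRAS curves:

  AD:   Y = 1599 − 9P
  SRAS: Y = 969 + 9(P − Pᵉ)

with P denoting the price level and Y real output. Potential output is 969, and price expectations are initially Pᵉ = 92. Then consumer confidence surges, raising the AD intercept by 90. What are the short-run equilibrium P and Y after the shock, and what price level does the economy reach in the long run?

Short run: P = 86, Y = 915. Long run: P = 80.

AD shifts right: new AD is Y = 1689 − 9P. With Pᵉ = 92, SRAS is Y = 141 + 9P.
Short run: 1689 − 9P = 141 + 9P gives 1548 = 18P, so P = 86 and Y = 1689 − 9·86 = 915.
Y = 915 is below potential 969; expectations adjust and SRAS shifts right until Y = 969.
Long run: on the new AD curve, 969 = 1689 − 9P gives P = 80.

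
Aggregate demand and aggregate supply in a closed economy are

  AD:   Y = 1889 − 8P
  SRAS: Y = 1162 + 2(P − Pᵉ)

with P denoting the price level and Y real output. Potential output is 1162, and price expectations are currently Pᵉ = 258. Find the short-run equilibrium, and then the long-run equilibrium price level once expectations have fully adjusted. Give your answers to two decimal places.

Short run: with Pᵉ = 258, SRAS is Y = 646 + 2P. Setting AD = SRAS gives 1243 = 10P, so P = 124.30 and Y = 1889 − 8P = 894.60.
Output 894.60 is below potential 1162, so over time expected prices fall and SRAS shifts right until Y returns to 1162.
Long run: Y = 1162 on the AD curve gives 1162 = 1889 − 8P, so P = 90.88.

Short run: P = 124.30, Y = 894.60. Long run: P = 90.88.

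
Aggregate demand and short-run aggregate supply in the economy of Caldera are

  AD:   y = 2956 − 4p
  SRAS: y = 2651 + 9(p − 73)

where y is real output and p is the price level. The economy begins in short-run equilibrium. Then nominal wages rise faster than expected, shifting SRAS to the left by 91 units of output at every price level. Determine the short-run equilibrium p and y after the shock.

This is a negative supply shock: SRAS shifts left.
New SRAS: y = 1903 + 9p.
Set AD = SRAS: 2956 − 4p = 1903 + 9p, so 1053 = 13p and p = 81.
y = 2956 − 4·81 = 2632.

p = 81, y = 2632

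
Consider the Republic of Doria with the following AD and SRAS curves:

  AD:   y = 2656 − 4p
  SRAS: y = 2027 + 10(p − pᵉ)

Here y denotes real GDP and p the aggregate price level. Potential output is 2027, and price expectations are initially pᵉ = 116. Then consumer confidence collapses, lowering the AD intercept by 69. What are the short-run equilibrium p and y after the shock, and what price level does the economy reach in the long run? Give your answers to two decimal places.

Short run: p = 122.86, y = 2095.57. Long run: p = 140.00.

AD shifts left: new AD is y = 2587 − 4p. With pᵉ = 116, SRAS is y = 867 + 10p.
Short run: 2587 − 4p = 867 + 10p gives 1720 = 14p, so p = 122.86 and y = 2587 − 4p = 2095.57.
y = 2095.57 is above potential 2027; expectations adjust and SRAS shifts left until y = 2027.
Long run: on the new AD curve, 2027 = 2587 − 4p gives p = 140.00.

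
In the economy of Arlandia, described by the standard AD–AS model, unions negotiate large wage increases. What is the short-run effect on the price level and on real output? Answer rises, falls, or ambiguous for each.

Price level: rises; output: falls

This is an adverse supply shock: SRAS shifts left.
Moving along the downward-sloping AD curve, P rises and Y falls.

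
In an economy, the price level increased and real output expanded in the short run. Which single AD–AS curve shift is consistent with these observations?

P rose and Y rose. An AD shift moves P and Y in the same direction; an SRAS shift moves them in opposite directions.
Here P and Y moved in the same direction, so the AD curve shifted.
Since Y rose, AD shifted right.

AD shifted right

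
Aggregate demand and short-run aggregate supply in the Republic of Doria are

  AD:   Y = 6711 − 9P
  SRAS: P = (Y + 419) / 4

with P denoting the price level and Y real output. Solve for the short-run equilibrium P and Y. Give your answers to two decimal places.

P = 548.46, Y = 1774.85

Rearrange SRAS to Y = 4P − 419.
Set AD = SRAS: 6711 − 9P = 4P − 419, so 7130 = 13P and P = 548.46.
Substituting into AD, Y = 6711 − 9P = 1774.85.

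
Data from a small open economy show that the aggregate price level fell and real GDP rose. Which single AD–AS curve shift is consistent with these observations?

P fell and Y rose. An AD shift moves P and Y in the same direction; an SRAS shift moves them in opposite directions.
Here P and Y moved in opposite directions, so the SRAS curve shifted.
Since Y rose, SRAS shifted right.

SRAS shifted right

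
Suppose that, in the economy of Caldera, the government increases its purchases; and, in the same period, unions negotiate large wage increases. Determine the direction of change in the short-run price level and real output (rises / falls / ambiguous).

The first event is a positive demand shock: AD shifts right, which by itself pushes P up and Y up.
The second is an adverse supply shock: SRAS shifts left, which by itself pushes P up and Y down.
Both shocks push P up, so P rises. The two shocks push Y in opposite directions, so the effect on Y is ambiguous.

Price level: rises; output: ambiguous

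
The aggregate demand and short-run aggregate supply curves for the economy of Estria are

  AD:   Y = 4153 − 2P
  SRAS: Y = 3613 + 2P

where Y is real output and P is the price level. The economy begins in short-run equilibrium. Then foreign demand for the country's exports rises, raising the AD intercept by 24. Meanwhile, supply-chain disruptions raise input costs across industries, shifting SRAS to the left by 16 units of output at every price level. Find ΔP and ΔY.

After both shocks: AD is Y = 4177 − 2P and SRAS is Y = 3597 + 2P.
Setting them equal: 580 = 4P, so P = 145.
Y = 4177 − 2·145 = 3887.
Initially P = 135, Y = 3883, so ΔP = +10 and ΔY = +4.

ΔP = +10, ΔY = +4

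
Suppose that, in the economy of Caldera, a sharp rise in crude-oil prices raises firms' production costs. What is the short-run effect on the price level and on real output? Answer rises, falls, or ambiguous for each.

Price level: rises; output: falls

This is an adverse supply shock: SRAS shifts left.
Moving along the downward-sloping AD curve, P rises and Y falls.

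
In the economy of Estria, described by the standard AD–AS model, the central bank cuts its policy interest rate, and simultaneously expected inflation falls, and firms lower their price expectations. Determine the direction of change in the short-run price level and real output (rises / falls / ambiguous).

The first event is a positive demand shock: AD shifts right, which by itself pushes P up and Y up.
The second is a favourable supply shock: SRAS shifts right, which by itself pushes P down and Y up.
The two shocks push P in opposite directions, so the effect on P is ambiguous. Both shocks push Y up, so Y rises.

Price level: ambiguous; output: rises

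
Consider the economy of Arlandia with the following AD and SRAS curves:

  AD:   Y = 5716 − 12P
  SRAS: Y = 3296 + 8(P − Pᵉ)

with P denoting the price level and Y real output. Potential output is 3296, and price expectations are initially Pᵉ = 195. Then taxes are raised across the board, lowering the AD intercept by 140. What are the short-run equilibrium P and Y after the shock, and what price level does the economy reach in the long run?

Short run: P = 192, Y = 3272. Long run: P = 190.

AD shifts left: new AD is Y = 5576 − 12P. With Pᵉ = 195, SRAS is Y = 1736 + 8P.
Short run: 5576 − 12P = 1736 + 8P gives 3840 = 20P, so P = 192 and Y = 5576 − 12·192 = 3272.
Y = 3272 is below potential 3296; expectations adjust and SRAS shifts right until Y = 3296.
Long run: on the new AD curve, 3296 = 5576 − 12P gives P = 190.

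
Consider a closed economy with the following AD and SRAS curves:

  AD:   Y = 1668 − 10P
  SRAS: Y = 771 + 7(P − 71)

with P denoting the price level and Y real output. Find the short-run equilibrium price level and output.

Write SRAS as Y = 771 + 7P − 497 = 274 + 7P.
Set AD = SRAS: 1668 − 10P = 274 + 7P, so 1394 = 17P and P = 82.
Then Y = 1668 − 10·82 = 848.

P = 82, Y = 848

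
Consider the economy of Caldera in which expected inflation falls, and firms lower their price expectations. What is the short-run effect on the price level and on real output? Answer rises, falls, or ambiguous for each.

Price level: falls; output: rises

This is a favourable supply shock: SRAS shifts right.
Moving along the downward-sloping AD curve, P falls and Y rises.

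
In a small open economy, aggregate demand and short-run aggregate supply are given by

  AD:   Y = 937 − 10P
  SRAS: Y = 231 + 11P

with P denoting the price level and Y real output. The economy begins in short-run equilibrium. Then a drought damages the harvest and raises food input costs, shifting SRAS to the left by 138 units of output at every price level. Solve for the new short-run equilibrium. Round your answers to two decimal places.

This is a negative supply shock: SRAS shifts left.
New SRAS: Y = 93 + 11P.
Set AD = SRAS: 937 − 10P = 93 + 11P, so 844 = 21P and P = 40.19.
Substituting into AD, Y = 535.10.

P = 40.19, Y = 535.10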